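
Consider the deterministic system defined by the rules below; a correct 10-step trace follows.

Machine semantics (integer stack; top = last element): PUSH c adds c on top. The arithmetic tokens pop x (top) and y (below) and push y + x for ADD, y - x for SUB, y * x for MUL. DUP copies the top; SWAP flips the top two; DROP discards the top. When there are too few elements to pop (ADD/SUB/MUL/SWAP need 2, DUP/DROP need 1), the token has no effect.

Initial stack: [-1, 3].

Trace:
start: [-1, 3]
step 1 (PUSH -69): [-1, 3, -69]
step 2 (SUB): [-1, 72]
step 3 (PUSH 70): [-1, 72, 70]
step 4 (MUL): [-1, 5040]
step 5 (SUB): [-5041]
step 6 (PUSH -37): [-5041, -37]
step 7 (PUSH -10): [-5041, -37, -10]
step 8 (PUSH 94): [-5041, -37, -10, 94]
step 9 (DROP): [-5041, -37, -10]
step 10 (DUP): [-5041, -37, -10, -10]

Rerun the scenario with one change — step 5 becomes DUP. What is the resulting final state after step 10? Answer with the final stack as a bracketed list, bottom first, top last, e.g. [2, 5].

[-1, 5040, 5040, -37, -10, -10]

(re-executing from step 5 with the substitution; state before step 5: [-1, 5040])
step 5 (DUP): [-1, 5040, 5040]
step 6 (PUSH -37): [-1, 5040, 5040, -37]
step 7 (PUSH -10): [-1, 5040, 5040, -37, -10]
step 8 (PUSH 94): [-1, 5040, 5040, -37, -10, 94]
step 9 (DROP): [-1, 5040, 5040, -37, -10]
step 10 (DUP): [-1, 5040, 5040, -37, -10, -10]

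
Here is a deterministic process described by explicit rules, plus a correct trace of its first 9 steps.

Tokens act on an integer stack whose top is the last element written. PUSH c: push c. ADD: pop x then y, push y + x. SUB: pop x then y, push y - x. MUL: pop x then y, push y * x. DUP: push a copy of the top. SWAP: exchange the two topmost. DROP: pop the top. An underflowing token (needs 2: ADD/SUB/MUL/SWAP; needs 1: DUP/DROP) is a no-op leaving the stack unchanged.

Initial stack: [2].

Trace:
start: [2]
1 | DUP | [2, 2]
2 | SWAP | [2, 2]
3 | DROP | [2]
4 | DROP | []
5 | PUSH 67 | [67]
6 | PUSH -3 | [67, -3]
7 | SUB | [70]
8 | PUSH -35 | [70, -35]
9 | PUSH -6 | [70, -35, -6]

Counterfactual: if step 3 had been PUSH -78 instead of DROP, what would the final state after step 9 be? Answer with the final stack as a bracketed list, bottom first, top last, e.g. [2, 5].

(re-executing from step 3 with the substitution; state before step 3: [2, 2])
3 | PUSH -78 | [2, 2, -78]
4 | DROP | [2, 2]
5 | PUSH 67 | [2, 2, 67]
6 | PUSH -3 | [2, 2, 67, -3]
7 | SUB | [2, 2, 70]
8 | PUSH -35 | [2, 2, 70, -35]
9 | PUSH -6 | [2, 2, 70, -35, -6]

[2, 2, 70, -35, -6]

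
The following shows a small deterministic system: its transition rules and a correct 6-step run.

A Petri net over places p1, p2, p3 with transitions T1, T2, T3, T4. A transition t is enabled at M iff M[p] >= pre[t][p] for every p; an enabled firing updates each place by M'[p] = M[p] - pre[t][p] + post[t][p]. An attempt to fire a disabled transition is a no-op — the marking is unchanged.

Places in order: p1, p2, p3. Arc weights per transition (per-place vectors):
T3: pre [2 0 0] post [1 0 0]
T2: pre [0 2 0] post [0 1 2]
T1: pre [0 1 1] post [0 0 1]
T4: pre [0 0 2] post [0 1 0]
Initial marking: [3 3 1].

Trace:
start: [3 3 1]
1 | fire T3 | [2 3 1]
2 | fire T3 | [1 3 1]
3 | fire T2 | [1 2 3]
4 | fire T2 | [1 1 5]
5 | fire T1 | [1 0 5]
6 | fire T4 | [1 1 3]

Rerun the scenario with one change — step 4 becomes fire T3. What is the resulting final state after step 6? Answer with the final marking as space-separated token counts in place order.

(re-executing from step 4 with the substitution; state before step 4: [1 2 3])
4 | fire T3 | [1 2 3]
5 | fire T1 | [1 1 3]
6 | fire T4 | [1 2 1]

1 2 1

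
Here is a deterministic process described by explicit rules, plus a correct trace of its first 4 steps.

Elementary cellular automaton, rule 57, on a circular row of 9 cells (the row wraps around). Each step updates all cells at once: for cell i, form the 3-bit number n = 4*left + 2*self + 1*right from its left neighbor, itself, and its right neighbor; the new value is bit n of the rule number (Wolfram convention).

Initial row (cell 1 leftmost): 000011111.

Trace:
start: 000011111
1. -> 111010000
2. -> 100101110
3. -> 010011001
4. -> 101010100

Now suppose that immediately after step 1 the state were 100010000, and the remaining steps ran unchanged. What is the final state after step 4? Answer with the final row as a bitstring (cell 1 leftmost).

101010100

state after step 1 := 100010000
2. -> 011001110
3. -> 010101001
4. -> 101010100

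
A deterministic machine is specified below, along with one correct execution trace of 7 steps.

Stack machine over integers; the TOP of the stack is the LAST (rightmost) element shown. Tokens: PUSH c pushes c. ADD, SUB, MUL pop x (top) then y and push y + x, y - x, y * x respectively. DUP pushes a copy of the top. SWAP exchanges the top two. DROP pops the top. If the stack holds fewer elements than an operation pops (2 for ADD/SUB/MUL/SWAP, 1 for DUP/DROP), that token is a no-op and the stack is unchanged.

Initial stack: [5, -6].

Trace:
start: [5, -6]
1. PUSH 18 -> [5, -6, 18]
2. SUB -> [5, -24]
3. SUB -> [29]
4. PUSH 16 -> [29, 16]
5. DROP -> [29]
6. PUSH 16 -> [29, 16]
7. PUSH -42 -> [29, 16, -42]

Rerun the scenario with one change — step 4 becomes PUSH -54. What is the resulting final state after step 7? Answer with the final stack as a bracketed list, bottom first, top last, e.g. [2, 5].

[29, 16, -42]

(re-executing from step 4 with the substitution; state before step 4: [29])
4. PUSH -54 -> [29, -54]
5. DROP -> [29]
6. PUSH 16 -> [29, 16]
7. PUSH -42 -> [29, 16, -42]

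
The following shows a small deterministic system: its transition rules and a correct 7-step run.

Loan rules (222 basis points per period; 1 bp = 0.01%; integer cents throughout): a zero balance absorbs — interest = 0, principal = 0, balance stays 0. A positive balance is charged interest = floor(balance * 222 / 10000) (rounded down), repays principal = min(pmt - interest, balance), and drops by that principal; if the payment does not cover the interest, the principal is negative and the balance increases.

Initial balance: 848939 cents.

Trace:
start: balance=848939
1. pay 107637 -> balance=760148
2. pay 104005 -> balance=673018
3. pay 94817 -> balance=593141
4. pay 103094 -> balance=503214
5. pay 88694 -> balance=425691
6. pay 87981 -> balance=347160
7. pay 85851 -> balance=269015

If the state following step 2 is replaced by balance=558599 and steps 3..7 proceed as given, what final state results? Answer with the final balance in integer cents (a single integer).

state after step 2 := balance=558599
3. pay 94817 -> balance=476182
4. pay 103094 -> balance=383659
5. pay 88694 -> balance=303482
6. pay 87981 -> balance=222238
7. pay 85851 -> balance=141320

141320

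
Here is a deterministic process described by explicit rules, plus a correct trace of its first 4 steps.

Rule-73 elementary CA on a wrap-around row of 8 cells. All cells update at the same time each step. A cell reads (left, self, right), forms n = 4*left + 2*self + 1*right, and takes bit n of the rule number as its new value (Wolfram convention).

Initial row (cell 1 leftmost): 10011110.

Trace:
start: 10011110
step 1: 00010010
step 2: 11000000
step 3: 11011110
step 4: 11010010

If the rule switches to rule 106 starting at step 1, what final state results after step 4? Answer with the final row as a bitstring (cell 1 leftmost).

(re-executing steps 1..4 under rule 106; state before step 1: 10011110)
step 1: 00110011
step 2: 01110111
step 3: 11011101
step 4: 01110111

01110111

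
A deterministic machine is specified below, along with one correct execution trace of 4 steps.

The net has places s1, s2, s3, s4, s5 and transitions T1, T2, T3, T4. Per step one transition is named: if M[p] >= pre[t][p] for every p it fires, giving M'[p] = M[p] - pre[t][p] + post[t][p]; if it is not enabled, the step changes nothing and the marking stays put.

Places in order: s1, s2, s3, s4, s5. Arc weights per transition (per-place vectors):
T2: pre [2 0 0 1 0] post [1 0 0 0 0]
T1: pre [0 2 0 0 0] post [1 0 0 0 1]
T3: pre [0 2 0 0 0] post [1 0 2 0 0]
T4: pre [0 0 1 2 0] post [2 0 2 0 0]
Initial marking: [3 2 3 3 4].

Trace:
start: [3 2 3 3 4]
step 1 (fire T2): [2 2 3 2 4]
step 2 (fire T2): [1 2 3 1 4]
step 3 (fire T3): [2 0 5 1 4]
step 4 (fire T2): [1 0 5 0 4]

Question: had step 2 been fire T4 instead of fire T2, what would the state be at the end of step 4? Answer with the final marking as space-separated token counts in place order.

5 0 6 0 4

(re-executing from step 2 with the substitution; state before step 2: [2 2 3 2 4])
step 2 (fire T4): [4 2 4 0 4]
step 3 (fire T3): [5 0 6 0 4]
step 4 (fire T2): [5 0 6 0 4]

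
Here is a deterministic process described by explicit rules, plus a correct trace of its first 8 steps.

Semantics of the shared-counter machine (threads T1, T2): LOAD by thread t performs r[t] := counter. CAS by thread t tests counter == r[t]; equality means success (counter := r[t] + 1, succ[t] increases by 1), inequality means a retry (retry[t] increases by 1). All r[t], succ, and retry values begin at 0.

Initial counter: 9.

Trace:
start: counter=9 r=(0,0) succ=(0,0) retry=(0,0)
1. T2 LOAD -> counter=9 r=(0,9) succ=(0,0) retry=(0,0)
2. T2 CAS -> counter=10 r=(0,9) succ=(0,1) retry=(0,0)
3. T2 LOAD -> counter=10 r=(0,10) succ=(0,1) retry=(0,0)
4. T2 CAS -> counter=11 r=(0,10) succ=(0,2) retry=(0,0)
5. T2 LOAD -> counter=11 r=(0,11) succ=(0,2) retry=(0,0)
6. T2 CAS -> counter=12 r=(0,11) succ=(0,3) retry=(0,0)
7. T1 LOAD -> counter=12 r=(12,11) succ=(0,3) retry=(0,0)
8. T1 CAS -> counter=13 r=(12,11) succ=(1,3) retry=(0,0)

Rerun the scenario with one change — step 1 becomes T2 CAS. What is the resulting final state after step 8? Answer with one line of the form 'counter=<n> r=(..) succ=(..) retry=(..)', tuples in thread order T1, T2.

(re-executing from step 1 with the substitution; state before step 1: counter=9 r=(0,0) succ=(0,0) retry=(0,0))
1. T2 CAS -> counter=9 r=(0,0) succ=(0,0) retry=(0,1)
2. T2 CAS -> counter=9 r=(0,0) succ=(0,0) retry=(0,2)
3. T2 LOAD -> counter=9 r=(0,9) succ=(0,0) retry=(0,2)
4. T2 CAS -> counter=10 r=(0,9) succ=(0,1) retry=(0,2)
5. T2 LOAD -> counter=10 r=(0,10) succ=(0,1) retry=(0,2)
6. T2 CAS -> counter=11 r=(0,10) succ=(0,2) retry=(0,2)
7. T1 LOAD -> counter=11 r=(11,10) succ=(0,2) retry=(0,2)
8. T1 CAS -> counter=12 r=(11,10) succ=(1,2) retry=(0,2)

counter=12 r=(11,10) succ=(1,2) retry=(0,2)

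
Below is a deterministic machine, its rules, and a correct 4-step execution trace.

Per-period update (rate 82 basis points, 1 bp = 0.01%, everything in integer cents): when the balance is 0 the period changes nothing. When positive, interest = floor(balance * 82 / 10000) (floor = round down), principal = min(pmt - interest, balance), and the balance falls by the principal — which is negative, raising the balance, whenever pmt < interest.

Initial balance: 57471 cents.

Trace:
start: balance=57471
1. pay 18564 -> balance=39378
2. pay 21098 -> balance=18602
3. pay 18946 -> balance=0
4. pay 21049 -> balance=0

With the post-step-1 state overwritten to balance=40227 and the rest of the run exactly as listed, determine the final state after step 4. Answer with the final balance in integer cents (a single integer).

state after step 1 := balance=40227
2. pay 21098 -> balance=19458
3. pay 18946 -> balance=671
4. pay 21049 -> balance=0

0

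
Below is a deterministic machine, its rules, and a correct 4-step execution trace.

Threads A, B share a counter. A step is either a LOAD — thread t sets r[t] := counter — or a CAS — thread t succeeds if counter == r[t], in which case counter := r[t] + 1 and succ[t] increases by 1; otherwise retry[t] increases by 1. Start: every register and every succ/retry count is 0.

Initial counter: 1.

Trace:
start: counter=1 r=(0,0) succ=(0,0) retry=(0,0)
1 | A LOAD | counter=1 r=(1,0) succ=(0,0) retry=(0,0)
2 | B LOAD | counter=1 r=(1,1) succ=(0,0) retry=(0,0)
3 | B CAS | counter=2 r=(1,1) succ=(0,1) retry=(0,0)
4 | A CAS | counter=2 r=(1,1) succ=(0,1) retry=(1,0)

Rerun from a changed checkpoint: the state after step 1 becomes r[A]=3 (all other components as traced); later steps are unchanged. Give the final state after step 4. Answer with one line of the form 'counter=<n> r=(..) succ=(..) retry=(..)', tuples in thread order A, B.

state after step 1 := counter=1 r=(3,0) succ=(0,0) retry=(0,0)
2 | B LOAD | counter=1 r=(3,1) succ=(0,0) retry=(0,0)
3 | B CAS | counter=2 r=(3,1) succ=(0,1) retry=(0,0)
4 | A CAS | counter=2 r=(3,1) succ=(0,1) retry=(1,0)

counter=2 r=(3,1) succ=(0,1) retry=(1,0)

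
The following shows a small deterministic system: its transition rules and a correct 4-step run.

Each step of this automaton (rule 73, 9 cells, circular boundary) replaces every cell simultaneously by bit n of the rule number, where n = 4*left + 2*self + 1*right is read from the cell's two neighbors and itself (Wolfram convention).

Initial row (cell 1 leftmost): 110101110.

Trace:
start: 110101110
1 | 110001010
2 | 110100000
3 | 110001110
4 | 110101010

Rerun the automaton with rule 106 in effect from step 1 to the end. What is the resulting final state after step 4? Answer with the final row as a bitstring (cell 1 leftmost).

(re-executing steps 1..4 under rule 106; state before step 1: 110101110)
1 | 111011011
2 | 001111110
3 | 011000010
4 | 111000100

111000100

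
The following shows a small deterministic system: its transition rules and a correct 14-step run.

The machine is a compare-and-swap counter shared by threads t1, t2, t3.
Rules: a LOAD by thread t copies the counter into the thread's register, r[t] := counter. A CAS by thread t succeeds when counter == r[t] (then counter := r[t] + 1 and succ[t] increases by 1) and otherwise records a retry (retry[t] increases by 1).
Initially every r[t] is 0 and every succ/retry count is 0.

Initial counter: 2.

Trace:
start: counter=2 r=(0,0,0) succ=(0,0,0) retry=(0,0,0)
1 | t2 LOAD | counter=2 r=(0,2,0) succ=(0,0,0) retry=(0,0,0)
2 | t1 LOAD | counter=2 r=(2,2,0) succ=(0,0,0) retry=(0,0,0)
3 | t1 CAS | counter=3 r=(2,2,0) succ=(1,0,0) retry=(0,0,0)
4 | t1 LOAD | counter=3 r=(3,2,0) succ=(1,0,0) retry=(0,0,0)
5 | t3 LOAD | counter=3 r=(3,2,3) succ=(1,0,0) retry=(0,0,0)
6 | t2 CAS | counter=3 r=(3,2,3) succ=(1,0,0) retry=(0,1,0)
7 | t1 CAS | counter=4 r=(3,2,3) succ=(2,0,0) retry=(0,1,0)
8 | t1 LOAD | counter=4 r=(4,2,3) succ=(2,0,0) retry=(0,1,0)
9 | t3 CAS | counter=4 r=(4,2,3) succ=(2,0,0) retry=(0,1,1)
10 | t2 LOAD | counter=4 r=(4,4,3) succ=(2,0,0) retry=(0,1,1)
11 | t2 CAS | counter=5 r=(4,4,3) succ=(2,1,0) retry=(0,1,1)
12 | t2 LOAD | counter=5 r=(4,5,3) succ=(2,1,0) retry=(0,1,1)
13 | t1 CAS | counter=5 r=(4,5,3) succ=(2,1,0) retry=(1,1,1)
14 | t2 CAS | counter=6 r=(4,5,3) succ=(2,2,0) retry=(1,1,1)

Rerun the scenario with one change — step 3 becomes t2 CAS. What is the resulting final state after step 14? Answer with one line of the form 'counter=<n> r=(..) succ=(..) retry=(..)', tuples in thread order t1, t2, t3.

counter=6 r=(4,5,3) succ=(1,3,0) retry=(1,1,1)

(re-executing from step 3 with the substitution; state before step 3: counter=2 r=(2,2,0) succ=(0,0,0) retry=(0,0,0))
3 | t2 CAS | counter=3 r=(2,2,0) succ=(0,1,0) retry=(0,0,0)
4 | t1 LOAD | counter=3 r=(3,2,0) succ=(0,1,0) retry=(0,0,0)
5 | t3 LOAD | counter=3 r=(3,2,3) succ=(0,1,0) retry=(0,0,0)
6 | t2 CAS | counter=3 r=(3,2,3) succ=(0,1,0) retry=(0,1,0)
7 | t1 CAS | counter=4 r=(3,2,3) succ=(1,1,0) retry=(0,1,0)
8 | t1 LOAD | counter=4 r=(4,2,3) succ=(1,1,0) retry=(0,1,0)
9 | t3 CAS | counter=4 r=(4,2,3) succ=(1,1,0) retry=(0,1,1)
10 | t2 LOAD | counter=4 r=(4,4,3) succ=(1,1,0) retry=(0,1,1)
11 | t2 CAS | counter=5 r=(4,4,3) succ=(1,2,0) retry=(0,1,1)
12 | t2 LOAD | counter=5 r=(4,5,3) succ=(1,2,0) retry=(0,1,1)
13 | t1 CAS | counter=5 r=(4,5,3) succ=(1,2,0) retry=(1,1,1)
14 | t2 CAS | counter=6 r=(4,5,3) succ=(1,3,0) retry=(1,1,1)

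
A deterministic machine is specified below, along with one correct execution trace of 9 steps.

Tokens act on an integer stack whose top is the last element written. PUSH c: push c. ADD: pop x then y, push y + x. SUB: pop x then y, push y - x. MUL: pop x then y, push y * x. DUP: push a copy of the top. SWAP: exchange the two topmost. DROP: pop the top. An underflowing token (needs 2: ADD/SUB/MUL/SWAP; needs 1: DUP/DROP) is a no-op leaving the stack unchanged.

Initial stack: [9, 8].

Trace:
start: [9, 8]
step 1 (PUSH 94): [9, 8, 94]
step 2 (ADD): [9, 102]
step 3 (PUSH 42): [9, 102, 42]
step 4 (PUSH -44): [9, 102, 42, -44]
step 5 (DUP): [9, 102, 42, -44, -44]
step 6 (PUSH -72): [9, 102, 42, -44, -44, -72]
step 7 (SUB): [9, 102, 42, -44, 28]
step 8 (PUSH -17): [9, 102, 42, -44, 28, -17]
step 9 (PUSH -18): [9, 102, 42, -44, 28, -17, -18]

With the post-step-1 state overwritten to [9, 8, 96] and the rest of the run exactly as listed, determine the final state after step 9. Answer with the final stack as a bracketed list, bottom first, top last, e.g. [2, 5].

state after step 1 := [9, 8, 96]
step 2 (ADD): [9, 104]
step 3 (PUSH 42): [9, 104, 42]
step 4 (PUSH -44): [9, 104, 42, -44]
step 5 (DUP): [9, 104, 42, -44, -44]
step 6 (PUSH -72): [9, 104, 42, -44, -44, -72]
step 7 (SUB): [9, 104, 42, -44, 28]
step 8 (PUSH -17): [9, 104, 42, -44, 28, -17]
step 9 (PUSH -18): [9, 104, 42, -44, 28, -17, -18]

[9, 104, 42, -44, 28, -17, -18]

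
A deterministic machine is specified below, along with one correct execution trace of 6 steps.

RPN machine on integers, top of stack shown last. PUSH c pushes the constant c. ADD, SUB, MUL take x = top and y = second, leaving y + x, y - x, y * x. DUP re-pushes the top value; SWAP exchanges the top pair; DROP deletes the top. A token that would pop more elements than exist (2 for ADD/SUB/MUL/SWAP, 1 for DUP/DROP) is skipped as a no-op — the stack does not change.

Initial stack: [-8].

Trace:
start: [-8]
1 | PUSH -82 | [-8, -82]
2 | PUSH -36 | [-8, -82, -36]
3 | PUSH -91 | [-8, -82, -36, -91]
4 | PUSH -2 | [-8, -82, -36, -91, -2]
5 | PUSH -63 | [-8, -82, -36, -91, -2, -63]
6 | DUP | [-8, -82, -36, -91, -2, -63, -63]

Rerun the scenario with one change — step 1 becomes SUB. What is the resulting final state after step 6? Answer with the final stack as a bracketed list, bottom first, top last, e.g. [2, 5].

(re-executing from step 1 with the substitution; state before step 1: [-8])
1 | SUB | [-8]
2 | PUSH -36 | [-8, -36]
3 | PUSH -91 | [-8, -36, -91]
4 | PUSH -2 | [-8, -36, -91, -2]
5 | PUSH -63 | [-8, -36, -91, -2, -63]
6 | DUP | [-8, -36, -91, -2, -63, -63]

[-8, -36, -91, -2, -63, -63]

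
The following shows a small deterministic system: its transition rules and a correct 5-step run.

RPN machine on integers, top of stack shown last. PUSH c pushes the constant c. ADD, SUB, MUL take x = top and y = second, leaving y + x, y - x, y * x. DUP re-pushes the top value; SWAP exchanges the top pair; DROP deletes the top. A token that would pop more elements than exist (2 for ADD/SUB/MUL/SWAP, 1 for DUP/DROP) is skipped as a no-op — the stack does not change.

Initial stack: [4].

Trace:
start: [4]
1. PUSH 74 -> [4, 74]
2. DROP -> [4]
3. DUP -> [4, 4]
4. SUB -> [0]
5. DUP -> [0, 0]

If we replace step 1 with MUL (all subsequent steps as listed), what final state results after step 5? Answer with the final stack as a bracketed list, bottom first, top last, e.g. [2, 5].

(re-executing from step 1 with the substitution; state before step 1: [4])
1. MUL -> [4]
2. DROP -> []
3. DUP -> []
4. SUB -> []
5. DUP -> []

[]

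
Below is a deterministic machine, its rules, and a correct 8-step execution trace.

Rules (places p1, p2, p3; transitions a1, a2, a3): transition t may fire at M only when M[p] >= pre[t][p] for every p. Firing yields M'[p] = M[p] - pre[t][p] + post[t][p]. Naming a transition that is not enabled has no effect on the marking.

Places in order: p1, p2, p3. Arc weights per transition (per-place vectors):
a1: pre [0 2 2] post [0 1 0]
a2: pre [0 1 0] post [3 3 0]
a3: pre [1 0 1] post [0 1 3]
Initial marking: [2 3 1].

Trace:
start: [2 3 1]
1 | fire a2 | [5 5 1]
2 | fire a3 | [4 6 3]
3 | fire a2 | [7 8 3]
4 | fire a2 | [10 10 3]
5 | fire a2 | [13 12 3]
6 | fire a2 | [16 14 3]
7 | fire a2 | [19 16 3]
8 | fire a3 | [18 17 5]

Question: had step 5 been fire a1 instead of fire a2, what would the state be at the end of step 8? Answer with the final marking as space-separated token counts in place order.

15 14 3

(re-executing from step 5 with the substitution; state before step 5: [10 10 3])
5 | fire a1 | [10 9 1]
6 | fire a2 | [13 11 1]
7 | fire a2 | [16 13 1]
8 | fire a3 | [15 14 3]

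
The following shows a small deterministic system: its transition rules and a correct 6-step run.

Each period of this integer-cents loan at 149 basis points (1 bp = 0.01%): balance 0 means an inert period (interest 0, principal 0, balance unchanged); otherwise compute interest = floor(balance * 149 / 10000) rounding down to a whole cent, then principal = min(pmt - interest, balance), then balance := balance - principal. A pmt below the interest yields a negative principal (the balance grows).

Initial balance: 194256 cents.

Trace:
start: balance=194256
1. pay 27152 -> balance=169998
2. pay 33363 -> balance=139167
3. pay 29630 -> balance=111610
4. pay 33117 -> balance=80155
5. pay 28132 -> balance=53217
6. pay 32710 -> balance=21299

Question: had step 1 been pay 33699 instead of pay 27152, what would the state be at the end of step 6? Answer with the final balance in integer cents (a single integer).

(re-executing from step 1 with the substitution; state before step 1: balance=194256)
1. pay 33699 -> balance=163451
2. pay 33363 -> balance=132523
3. pay 29630 -> balance=104867
4. pay 33117 -> balance=73312
5. pay 28132 -> balance=46272
6. pay 32710 -> balance=14251

14251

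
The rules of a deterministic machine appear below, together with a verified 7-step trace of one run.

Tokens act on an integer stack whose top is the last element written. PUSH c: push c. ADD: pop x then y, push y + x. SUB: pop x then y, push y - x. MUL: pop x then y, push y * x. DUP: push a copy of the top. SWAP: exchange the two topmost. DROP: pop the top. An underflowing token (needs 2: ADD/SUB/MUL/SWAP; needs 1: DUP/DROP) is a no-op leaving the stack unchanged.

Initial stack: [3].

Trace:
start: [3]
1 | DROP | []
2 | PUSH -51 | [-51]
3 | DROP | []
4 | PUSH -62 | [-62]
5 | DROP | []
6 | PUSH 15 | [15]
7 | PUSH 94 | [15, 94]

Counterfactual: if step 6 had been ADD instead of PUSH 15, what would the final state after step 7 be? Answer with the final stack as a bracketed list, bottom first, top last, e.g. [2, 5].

[94]

(re-executing from step 6 with the substitution; state before step 6: [])
6 | ADD | []
7 | PUSH 94 | [94]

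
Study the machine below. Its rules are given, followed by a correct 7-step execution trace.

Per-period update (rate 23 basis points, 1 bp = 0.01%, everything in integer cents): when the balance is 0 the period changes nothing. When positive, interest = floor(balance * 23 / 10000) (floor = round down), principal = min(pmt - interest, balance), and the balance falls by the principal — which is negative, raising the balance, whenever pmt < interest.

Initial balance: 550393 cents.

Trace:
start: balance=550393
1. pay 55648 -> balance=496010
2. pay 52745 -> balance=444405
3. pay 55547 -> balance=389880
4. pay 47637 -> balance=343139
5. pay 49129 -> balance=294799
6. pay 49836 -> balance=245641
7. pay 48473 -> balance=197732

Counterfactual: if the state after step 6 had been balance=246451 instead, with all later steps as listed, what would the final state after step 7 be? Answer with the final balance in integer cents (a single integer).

198544

state after step 6 := balance=246451
7. pay 48473 -> balance=198544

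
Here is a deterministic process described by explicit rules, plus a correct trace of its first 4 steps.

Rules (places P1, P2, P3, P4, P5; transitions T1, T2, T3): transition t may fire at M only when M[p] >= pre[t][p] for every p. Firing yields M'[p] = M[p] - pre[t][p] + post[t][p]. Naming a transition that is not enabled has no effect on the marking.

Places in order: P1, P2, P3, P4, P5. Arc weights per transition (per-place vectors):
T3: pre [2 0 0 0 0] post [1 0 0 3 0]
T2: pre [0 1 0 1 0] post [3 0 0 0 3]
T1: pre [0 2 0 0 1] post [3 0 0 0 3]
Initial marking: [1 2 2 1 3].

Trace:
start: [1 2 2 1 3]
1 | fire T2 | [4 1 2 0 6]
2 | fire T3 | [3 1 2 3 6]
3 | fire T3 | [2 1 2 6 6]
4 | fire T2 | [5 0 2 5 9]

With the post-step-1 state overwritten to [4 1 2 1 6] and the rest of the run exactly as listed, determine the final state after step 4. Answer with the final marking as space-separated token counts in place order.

state after step 1 := [4 1 2 1 6]
2 | fire T3 | [3 1 2 4 6]
3 | fire T3 | [2 1 2 7 6]
4 | fire T2 | [5 0 2 6 9]

5 0 2 6 9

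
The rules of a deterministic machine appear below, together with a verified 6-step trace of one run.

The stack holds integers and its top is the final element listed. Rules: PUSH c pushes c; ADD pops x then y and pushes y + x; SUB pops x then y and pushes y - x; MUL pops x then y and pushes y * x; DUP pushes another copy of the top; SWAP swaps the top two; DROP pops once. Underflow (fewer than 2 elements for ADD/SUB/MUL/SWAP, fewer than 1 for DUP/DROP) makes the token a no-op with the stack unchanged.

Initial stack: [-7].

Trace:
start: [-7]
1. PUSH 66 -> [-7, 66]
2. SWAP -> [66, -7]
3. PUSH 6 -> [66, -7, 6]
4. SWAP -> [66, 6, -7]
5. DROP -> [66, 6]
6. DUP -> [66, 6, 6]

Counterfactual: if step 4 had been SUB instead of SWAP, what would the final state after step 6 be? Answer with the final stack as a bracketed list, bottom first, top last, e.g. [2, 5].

(re-executing from step 4 with the substitution; state before step 4: [66, -7, 6])
4. SUB -> [66, -13]
5. DROP -> [66]
6. DUP -> [66, 66]

[66, 66]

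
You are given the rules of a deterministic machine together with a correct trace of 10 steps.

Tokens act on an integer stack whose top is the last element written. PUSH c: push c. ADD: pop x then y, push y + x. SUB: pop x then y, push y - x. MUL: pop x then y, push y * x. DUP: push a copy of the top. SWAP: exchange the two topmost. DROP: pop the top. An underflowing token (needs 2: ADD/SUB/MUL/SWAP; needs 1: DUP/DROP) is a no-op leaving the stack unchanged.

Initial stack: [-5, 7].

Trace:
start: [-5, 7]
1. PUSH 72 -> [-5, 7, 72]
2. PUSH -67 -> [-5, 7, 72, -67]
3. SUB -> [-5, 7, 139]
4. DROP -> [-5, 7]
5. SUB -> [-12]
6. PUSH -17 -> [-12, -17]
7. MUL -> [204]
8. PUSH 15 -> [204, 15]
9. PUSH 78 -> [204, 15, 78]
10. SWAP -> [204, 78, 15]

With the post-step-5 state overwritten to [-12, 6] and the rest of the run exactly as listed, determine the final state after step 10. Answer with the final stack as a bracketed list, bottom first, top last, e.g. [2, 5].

state after step 5 := [-12, 6]
6. PUSH -17 -> [-12, 6, -17]
7. MUL -> [-12, -102]
8. PUSH 15 -> [-12, -102, 15]
9. PUSH 78 -> [-12, -102, 15, 78]
10. SWAP -> [-12, -102, 78, 15]

[-12, -102, 78, 15]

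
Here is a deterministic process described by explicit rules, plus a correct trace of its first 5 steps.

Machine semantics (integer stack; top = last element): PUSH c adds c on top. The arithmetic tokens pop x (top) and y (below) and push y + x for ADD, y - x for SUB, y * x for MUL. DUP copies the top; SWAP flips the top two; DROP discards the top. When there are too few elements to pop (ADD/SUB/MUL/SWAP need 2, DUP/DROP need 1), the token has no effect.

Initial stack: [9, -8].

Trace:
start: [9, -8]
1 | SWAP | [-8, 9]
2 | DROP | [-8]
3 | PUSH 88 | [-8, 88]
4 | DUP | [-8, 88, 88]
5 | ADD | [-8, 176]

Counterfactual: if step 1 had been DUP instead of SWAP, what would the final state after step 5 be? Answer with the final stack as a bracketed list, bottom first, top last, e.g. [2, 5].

(re-executing from step 1 with the substitution; state before step 1: [9, -8])
1 | DUP | [9, -8, -8]
2 | DROP | [9, -8]
3 | PUSH 88 | [9, -8, 88]
4 | DUP | [9, -8, 88, 88]
5 | ADD | [9, -8, 176]

[9, -8, 176]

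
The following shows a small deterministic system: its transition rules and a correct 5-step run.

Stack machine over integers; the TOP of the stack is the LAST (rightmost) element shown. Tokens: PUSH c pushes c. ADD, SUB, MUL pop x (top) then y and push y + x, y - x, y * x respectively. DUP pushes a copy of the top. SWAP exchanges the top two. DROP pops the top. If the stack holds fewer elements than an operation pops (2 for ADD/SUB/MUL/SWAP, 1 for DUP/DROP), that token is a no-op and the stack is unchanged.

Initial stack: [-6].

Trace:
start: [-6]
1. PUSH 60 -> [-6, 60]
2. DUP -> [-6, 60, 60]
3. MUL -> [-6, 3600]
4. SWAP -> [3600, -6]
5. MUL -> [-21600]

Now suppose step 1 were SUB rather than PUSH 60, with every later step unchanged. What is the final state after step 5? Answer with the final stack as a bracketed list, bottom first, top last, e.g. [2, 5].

(re-executing from step 1 with the substitution; state before step 1: [-6])
1. SUB -> [-6]
2. DUP -> [-6, -6]
3. MUL -> [36]
4. SWAP -> [36]
5. MUL -> [36]

[36]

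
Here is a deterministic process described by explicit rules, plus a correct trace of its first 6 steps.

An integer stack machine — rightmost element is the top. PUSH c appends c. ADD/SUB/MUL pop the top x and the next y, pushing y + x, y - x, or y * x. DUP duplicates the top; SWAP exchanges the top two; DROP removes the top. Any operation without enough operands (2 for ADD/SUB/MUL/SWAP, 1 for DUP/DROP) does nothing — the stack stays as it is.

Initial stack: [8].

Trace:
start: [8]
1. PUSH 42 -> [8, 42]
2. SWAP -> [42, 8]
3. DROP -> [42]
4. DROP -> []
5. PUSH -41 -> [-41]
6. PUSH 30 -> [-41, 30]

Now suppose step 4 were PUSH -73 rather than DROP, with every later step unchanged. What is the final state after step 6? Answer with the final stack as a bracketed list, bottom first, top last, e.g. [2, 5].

(re-executing from step 4 with the substitution; state before step 4: [42])
4. PUSH -73 -> [42, -73]
5. PUSH -41 -> [42, -73, -41]
6. PUSH 30 -> [42, -73, -41, 30]

[42, -73, -41, 30]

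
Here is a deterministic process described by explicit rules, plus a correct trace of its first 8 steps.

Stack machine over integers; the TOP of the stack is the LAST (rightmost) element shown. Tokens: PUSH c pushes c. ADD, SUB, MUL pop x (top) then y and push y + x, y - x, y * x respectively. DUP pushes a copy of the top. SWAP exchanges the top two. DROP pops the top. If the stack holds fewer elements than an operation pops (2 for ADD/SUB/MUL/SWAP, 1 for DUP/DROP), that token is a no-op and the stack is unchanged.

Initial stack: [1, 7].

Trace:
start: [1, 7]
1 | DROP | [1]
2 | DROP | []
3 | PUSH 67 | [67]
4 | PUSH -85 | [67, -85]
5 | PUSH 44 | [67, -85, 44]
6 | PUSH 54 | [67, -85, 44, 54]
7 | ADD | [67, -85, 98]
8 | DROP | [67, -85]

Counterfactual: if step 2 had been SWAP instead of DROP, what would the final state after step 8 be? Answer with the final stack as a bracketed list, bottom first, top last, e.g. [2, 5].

[1, 67, -85]

(re-executing from step 2 with the substitution; state before step 2: [1])
2 | SWAP | [1]
3 | PUSH 67 | [1, 67]
4 | PUSH -85 | [1, 67, -85]
5 | PUSH 44 | [1, 67, -85, 44]
6 | PUSH 54 | [1, 67, -85, 44, 54]
7 | ADD | [1, 67, -85, 98]
8 | DROP | [1, 67, -85]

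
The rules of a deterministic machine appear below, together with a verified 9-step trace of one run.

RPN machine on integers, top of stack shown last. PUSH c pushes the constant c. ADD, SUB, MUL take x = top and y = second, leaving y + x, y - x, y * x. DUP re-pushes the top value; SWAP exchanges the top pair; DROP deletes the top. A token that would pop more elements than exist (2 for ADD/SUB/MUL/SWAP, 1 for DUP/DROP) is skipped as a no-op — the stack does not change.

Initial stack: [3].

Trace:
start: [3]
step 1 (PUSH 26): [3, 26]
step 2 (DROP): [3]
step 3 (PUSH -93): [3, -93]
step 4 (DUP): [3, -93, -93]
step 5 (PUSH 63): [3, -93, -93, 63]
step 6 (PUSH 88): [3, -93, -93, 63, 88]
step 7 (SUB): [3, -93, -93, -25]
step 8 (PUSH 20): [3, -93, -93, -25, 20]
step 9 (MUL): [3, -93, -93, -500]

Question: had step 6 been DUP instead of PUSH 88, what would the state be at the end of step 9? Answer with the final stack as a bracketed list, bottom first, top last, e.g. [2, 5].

[3, -93, -93, 0]

(re-executing from step 6 with the substitution; state before step 6: [3, -93, -93, 63])
step 6 (DUP): [3, -93, -93, 63, 63]
step 7 (SUB): [3, -93, -93, 0]
step 8 (PUSH 20): [3, -93, -93, 0, 20]
step 9 (MUL): [3, -93, -93, 0]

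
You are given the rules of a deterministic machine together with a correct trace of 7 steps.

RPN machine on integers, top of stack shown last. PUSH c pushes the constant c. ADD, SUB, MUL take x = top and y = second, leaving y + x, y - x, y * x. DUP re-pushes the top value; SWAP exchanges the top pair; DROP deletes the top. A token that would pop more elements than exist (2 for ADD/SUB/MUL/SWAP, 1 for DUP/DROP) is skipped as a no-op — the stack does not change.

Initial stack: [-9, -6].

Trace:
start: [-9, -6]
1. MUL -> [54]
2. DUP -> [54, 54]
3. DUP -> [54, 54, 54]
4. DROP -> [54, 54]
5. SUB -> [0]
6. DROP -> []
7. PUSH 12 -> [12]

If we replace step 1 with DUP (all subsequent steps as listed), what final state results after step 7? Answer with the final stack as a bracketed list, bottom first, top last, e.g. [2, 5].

(re-executing from step 1 with the substitution; state before step 1: [-9, -6])
1. DUP -> [-9, -6, -6]
2. DUP -> [-9, -6, -6, -6]
3. DUP -> [-9, -6, -6, -6, -6]
4. DROP -> [-9, -6, -6, -6]
5. SUB -> [-9, -6, 0]
6. DROP -> [-9, -6]
7. PUSH 12 -> [-9, -6, 12]

[-9, -6, 12]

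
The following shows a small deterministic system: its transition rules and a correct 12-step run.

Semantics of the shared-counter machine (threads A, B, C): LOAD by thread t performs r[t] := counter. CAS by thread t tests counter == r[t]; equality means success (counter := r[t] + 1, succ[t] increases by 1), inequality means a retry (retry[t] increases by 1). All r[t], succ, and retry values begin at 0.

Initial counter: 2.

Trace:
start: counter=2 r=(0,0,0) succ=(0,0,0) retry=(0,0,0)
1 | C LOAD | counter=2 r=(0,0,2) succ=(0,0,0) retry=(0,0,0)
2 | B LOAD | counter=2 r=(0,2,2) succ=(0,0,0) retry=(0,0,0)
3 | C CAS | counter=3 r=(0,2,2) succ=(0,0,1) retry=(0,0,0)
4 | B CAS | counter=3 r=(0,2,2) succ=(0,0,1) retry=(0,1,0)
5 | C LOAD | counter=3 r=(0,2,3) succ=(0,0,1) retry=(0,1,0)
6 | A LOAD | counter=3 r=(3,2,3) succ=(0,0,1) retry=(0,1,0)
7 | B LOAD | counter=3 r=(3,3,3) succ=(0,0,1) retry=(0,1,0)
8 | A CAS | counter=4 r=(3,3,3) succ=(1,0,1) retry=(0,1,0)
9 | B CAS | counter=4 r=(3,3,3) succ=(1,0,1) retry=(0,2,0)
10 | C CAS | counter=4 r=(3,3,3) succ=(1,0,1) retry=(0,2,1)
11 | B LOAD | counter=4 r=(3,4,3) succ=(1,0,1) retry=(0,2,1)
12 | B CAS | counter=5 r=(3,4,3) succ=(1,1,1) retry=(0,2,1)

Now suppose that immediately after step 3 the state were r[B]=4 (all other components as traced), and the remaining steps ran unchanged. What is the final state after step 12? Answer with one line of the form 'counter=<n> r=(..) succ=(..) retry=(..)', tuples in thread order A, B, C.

counter=5 r=(3,4,3) succ=(1,1,1) retry=(0,2,1)

state after step 3 := counter=3 r=(0,4,2) succ=(0,0,1) retry=(0,0,0)
4 | B CAS | counter=3 r=(0,4,2) succ=(0,0,1) retry=(0,1,0)
5 | C LOAD | counter=3 r=(0,4,3) succ=(0,0,1) retry=(0,1,0)
6 | A LOAD | counter=3 r=(3,4,3) succ=(0,0,1) retry=(0,1,0)
7 | B LOAD | counter=3 r=(3,3,3) succ=(0,0,1) retry=(0,1,0)
8 | A CAS | counter=4 r=(3,3,3) succ=(1,0,1) retry=(0,1,0)
9 | B CAS | counter=4 r=(3,3,3) succ=(1,0,1) retry=(0,2,0)
10 | C CAS | counter=4 r=(3,3,3) succ=(1,0,1) retry=(0,2,1)
11 | B LOAD | counter=4 r=(3,4,3) succ=(1,0,1) retry=(0,2,1)
12 | B CAS | counter=5 r=(3,4,3) succ=(1,1,1) retry=(0,2,1)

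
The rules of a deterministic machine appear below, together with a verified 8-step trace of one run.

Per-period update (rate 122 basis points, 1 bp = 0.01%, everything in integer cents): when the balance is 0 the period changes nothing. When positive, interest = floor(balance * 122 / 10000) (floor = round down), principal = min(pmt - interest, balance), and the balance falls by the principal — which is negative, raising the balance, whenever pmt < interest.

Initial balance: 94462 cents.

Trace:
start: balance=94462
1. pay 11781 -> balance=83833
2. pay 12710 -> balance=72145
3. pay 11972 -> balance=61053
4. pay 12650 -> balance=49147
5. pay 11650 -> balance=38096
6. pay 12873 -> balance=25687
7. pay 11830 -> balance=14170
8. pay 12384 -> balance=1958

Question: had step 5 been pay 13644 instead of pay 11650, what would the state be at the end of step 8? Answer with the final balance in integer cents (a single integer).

0

(re-executing from step 5 with the substitution; state before step 5: balance=49147)
5. pay 13644 -> balance=36102
6. pay 12873 -> balance=23669
7. pay 11830 -> balance=12127
8. pay 12384 -> balance=0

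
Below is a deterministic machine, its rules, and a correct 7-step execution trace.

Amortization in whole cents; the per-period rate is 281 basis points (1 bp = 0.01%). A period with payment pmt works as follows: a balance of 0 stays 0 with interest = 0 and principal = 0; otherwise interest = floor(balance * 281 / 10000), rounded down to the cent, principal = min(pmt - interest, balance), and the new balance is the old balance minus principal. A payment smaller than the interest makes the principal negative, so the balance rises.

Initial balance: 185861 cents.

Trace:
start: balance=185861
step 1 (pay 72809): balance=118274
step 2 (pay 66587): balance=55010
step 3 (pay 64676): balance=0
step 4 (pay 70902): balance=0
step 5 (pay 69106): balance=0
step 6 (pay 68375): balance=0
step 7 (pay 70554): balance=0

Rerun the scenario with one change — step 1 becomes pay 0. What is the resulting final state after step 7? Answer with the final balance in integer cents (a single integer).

0

(re-executing from step 1 with the substitution; state before step 1: balance=185861)
step 1 (pay 0): balance=191083
step 2 (pay 66587): balance=129865
step 3 (pay 64676): balance=68838
step 4 (pay 70902): balance=0
step 5 (pay 69106): balance=0
step 6 (pay 68375): balance=0
step 7 (pay 70554): balance=0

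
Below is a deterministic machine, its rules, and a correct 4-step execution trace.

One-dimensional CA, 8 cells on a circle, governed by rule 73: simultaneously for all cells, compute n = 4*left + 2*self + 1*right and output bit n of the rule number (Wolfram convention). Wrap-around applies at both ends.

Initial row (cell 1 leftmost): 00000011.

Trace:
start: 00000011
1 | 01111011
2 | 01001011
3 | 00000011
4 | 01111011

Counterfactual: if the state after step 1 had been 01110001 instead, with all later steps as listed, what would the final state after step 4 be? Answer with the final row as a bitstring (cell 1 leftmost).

state after step 1 := 01110001
2 | 01010100
3 | 00000001
4 | 01111100

01111100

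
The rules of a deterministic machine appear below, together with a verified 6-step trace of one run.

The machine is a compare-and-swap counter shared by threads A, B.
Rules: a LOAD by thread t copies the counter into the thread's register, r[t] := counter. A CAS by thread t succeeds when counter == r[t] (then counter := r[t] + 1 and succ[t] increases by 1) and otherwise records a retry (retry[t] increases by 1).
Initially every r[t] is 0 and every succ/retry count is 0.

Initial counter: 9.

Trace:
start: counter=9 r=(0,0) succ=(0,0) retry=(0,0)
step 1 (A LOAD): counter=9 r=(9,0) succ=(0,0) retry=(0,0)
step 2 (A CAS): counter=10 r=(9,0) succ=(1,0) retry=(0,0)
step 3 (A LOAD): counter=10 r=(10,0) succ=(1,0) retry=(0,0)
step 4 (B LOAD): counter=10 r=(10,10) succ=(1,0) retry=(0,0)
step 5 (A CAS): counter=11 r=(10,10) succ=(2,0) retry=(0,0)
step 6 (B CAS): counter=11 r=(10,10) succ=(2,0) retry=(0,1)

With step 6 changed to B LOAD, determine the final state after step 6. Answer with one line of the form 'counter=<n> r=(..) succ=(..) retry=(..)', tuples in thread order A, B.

(re-executing from step 6 with the substitution; state before step 6: counter=11 r=(10,10) succ=(2,0) retry=(0,0))
step 6 (B LOAD): counter=11 r=(10,11) succ=(2,0) retry=(0,0)

counter=11 r=(10,11) succ=(2,0) retry=(0,0)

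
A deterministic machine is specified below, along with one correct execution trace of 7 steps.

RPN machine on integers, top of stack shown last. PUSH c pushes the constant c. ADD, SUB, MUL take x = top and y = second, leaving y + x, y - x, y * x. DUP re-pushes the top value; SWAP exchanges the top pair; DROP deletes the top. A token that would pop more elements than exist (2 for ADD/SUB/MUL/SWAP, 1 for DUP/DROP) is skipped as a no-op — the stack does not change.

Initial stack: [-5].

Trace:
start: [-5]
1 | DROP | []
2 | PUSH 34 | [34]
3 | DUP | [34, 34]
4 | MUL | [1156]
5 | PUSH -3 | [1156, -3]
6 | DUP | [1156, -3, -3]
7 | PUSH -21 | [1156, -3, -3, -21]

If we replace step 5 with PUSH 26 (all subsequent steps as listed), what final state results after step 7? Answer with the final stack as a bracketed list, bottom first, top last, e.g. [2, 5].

[1156, 26, 26, -21]

(re-executing from step 5 with the substitution; state before step 5: [1156])
5 | PUSH 26 | [1156, 26]
6 | DUP | [1156, 26, 26]
7 | PUSH -21 | [1156, 26, 26, -21]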